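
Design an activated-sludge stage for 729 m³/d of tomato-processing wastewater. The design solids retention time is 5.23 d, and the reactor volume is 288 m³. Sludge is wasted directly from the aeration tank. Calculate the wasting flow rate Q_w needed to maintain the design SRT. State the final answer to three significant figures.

For wasting at MLVSS concentration, Q_w = V/θ_c = 288.0/5.23 = 55.07 m³/d.

Q_w ≈ 55.1 m³/d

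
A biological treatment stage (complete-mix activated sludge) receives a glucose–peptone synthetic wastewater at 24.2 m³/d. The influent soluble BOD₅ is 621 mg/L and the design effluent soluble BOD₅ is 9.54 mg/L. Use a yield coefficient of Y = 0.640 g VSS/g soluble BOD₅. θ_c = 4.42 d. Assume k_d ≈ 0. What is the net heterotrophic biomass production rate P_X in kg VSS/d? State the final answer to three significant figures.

P_X ≈ 9.47 kg VSS/d

No decay correction is needed, so Y_obs = Y = 0.640.
ΔS = 621 − 9.54 = 611.5 mg/L, so the substrate removal rate is 24.2 × 611.5/1000 = 14.80 kg soluble BOD₅/d.
P_X = Y_obs · Q(S₀ − S) = 0.6400 × 14.80 = 9.470 kg VSS/d.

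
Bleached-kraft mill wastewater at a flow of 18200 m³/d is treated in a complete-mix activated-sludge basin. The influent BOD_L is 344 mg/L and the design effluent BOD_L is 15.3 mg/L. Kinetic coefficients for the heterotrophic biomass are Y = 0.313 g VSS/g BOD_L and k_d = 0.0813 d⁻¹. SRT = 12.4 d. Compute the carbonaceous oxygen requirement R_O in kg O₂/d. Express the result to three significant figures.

R_O ≈ 4660 kg O₂/d

Y_obs = Y / (1 + k_d θ_c) = 0.313 / (1 + 0.0813 × 12.4) = 0.313 / 2.008 = 0.1559.
Substrate removed = Q·(S₀ − S) = 18200 m³/d × (344 − 15.3) g/m³ = 5.98×10^6 g/d = 5982 kg/d.
Net sludge production P_X = 0.1559 × 5982 = 932.5 kg VSS/d.
Carbonaceous O₂ demand = substrate oxidised − cell-mass equivalent = 5982 − 1.42 × 932.5 = 4658 kg O₂/d.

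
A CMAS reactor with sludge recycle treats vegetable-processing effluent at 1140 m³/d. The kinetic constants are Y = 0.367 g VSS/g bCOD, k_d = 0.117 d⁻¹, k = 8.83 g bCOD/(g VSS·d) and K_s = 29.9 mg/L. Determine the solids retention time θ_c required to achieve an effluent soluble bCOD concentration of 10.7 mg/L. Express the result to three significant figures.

θ_c ≈ 1.36 d

From 1/θ_c = Y·k·S/(K_s + S) − k_d: Y·k·S/(K_s+S) = 0.367 × 8.83 × 10.7 / (29.9 + 10.7) = 0.8541 d⁻¹.
Then 1/θ_c = μ − k_d = 0.8541 − 0.117 = 0.7371 d⁻¹, giving θ_c = 1.357 d.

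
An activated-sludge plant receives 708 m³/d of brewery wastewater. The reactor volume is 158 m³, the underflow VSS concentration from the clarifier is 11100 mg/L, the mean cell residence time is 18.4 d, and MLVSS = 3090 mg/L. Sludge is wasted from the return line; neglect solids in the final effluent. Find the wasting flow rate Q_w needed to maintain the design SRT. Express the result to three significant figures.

Q_w ≈ 2.39 m³/d

Q_w = (V·X)/(θ_c X_r) = 158.0 × 3090 / (18.4 × 11100) = 2.390 m³/d.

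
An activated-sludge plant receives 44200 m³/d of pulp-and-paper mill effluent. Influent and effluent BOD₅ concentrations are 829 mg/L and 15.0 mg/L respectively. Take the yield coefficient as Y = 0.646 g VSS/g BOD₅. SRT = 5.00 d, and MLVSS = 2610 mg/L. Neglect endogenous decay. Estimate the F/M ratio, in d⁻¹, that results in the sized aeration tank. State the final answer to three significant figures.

V·X = Y·Q·ΔS·θ_c gives V = 0.646 × 44200 × (829 − 15.0) × 5.00 / 2610 = 44525 m³.
F/M = applied load / biomass = Q·S₀/(V·X) = 44200 × 829 / (44525 × 2610) = 0.3153 d⁻¹.

F/M ≈ 0.315 d⁻¹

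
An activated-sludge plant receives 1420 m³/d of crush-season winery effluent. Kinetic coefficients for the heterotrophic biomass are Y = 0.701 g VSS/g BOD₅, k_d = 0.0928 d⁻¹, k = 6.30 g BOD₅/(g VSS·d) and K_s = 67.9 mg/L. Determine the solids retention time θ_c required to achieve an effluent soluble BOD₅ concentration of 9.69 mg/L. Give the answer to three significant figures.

Specific growth rate at S = 9.69 mg/L: μ = YkS/(K_s+S) = 0.701·6.30·9.69/(67.9+9.69) = 0.5515 d⁻¹.
θ_c = 1/(μ − k_d) = 1/(0.5515 − 0.0928) = 1/0.4587 = 2.180 d.

θ_c ≈ 2.18 d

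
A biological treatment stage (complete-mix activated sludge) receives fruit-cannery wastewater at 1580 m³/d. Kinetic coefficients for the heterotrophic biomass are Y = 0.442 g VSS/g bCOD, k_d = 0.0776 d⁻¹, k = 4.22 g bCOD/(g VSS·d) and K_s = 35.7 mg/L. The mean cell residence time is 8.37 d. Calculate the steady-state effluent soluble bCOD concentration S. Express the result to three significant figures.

From the Monod/SRT balance for a CMAS, S = K_s·(1+k_d θ_c)/[θ_c·(Y k − k_d) − 1] = 35.7 × (1 + 0.0776 × 8.37) / [8.37 × (0.442 × 4.22 − 0.0776) − 1] = 58.89 / 13.96 = 4.218 mg/L.

S ≈ 4.22 mg/L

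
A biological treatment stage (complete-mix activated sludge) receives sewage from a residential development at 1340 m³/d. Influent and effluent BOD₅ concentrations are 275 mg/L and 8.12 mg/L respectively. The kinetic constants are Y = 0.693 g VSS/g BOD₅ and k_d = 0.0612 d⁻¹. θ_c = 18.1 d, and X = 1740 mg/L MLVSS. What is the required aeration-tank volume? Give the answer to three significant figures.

Rearranging the biomass balance for a CMAS with decay, V = Y·Q·ΔS·θ_c / [X·(1+k_d θ_c)] = 0.693 × 1340 × (275 − 8.12) × 18.1 / [1740 × (1 + 0.0612 × 18.1)] = 4.49×10^6 / 3667 = 1223 m³.

V ≈ 1220 m³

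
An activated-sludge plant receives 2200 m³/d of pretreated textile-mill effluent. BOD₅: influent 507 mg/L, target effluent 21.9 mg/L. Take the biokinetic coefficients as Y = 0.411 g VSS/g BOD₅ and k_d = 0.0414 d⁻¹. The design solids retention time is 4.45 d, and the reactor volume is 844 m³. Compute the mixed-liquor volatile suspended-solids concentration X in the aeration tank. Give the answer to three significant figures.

Solving the biomass balance for X: X = Y Q (S₀−S) θ_c / [V (1+k_d θ_c)] = 0.411 × 2200 × (507 − 21.9) × 4.45 / [844 × (1 + 0.0414 × 4.45)] = 1953 mg/L.

X ≈ 1950 mg/L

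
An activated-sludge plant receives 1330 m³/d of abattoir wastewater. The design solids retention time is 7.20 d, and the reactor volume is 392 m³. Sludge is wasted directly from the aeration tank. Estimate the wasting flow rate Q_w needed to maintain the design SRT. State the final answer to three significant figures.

Q_w ≈ 54.4 m³/d

With mixed-liquor wasting, θ_c = V/Q_w, so Q_w = V/θ_c = 392.0/7.20 = 54.44 m³/d.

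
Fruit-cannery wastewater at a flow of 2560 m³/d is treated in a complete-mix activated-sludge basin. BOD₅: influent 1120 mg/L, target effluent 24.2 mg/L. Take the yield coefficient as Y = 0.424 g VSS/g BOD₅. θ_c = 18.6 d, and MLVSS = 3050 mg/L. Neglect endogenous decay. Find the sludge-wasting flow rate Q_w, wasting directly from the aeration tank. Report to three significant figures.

With k_d = 0 the design equation reduces to V = Y Q (S₀−S) θ_c / X = 0.424 × 2560 × (1120 − 24.2) × 18.6 / 3050 = 7254 m³.
Wasting from the aeration tank: Q_w = V / θ_c = 7254 / 18.6 = 390.0 m³/d.

Q_w ≈ 390 m³/d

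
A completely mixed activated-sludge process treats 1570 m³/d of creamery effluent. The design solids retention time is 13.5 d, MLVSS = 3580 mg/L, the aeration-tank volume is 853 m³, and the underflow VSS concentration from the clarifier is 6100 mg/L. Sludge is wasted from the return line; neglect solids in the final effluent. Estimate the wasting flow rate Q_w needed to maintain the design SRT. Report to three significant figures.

Q_w ≈ 37.1 m³/d

θ_c = V·X/(Q_w·X_r) when wasting from the recycle, so Q_w = V·X/(θ_c·X_r) = 853.0 × 3580 / (13.5 × 6100) = 37.08 m³/d.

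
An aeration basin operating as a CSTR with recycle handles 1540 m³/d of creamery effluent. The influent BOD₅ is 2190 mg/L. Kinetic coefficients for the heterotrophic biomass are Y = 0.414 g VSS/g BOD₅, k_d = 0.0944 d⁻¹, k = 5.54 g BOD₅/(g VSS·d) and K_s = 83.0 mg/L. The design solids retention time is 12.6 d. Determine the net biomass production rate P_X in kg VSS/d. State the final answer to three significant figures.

P_X ≈ 636 kg VSS/d

From the Monod/SRT balance for a CMAS, S = K_s·(1+k_d θ_c)/[θ_c·(Y k − k_d) − 1] = 83.0 × (1 + 0.0944 × 12.6) / [12.6 × (0.414 × 5.54 − 0.0944) − 1] = 181.7 / 26.71 = 6.804 mg/L.
The observed yield is Y_obs = Y/(1 + k_d·θ_c) = 0.414 / (1 + 0.0944 × 12.6) = 0.414 / 2.189 = 0.1891 g VSS per g BOD₅ removed.
Q·(S₀ − S) = 1540 × (2190 − 6.80) × 10⁻³ = 3362 kg/d removed.
P_X = Y_obs · Q(S₀ − S) = 0.1891 × 3362 = 635.7 kg VSS/d.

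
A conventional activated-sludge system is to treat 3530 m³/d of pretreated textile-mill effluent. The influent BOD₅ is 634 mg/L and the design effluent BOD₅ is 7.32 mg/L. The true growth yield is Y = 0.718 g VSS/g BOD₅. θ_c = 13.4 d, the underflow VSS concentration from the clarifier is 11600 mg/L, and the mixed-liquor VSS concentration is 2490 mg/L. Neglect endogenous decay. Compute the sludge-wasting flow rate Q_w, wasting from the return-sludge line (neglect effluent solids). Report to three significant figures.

Q_w ≈ 137 m³/d

Biomass mass balance (decay neglected): V·X = Y·Q·(S₀ − S)·θ_c, so V = 0.718 × 3530 × (634 − 7.32) × 13.4 / 2490 = 8548 m³.
Wasting from the return line (neglecting effluent solids): Q_w = V·X / (θ_c·X_r) = 8548 × 2490 / (13.4 × 11600) = 136.9 m³/d.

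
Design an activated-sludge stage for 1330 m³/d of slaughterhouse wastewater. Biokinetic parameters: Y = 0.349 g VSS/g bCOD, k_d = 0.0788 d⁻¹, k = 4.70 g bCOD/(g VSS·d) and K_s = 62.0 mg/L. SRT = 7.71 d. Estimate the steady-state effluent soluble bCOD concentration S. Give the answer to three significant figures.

Effluent substrate depends only on kinetics and SRT: S = K_s(1 + k_d θ_c) / [θ_c(Yk − k_d) − 1] = 62.0 × (1 + 0.0788 × 7.71) / [7.71 × (0.349 × 4.70 − 0.0788) − 1] = 99.67 / 11.04 = 9.029 mg/L.

S ≈ 9.03 mg/L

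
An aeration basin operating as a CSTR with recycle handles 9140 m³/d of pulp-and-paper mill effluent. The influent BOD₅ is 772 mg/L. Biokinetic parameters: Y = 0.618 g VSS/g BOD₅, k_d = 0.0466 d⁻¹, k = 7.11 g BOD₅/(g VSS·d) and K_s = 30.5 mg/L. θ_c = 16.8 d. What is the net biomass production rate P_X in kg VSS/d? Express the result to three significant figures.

From the Monod/SRT balance for a CMAS, S = K_s·(1+k_d θ_c)/[θ_c·(Y k − k_d) − 1] = 30.5 × (1 + 0.0466 × 16.8) / [16.8 × (0.618 × 7.11 − 0.0466) − 1] = 54.38 / 72.04 = 0.7549 mg/L.
The observed yield is Y_obs = Y/(1 + k_d·θ_c) = 0.618 / (1 + 0.0466 × 16.8) = 0.618 / 1.783 = 0.3466 g VSS per g BOD₅ removed.
Mass of BOD₅ removed per day: Q(S₀ − S) = 9140 × 771.2 g/m³ = 7049 kg/d.
Net biomass production P_X = Y_obs × Q·(S₀ − S) = 0.3466 × 7049 = 2443 kg VSS/d.

P_X ≈ 2440 kg VSS/d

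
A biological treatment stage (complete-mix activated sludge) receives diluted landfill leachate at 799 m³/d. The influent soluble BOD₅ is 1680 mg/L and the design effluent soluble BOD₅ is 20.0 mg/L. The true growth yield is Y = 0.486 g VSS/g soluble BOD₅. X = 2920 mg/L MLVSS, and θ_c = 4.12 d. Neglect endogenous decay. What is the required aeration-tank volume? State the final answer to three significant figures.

V ≈ 910 m³

Biomass mass balance (decay neglected): V·X = Y·Q·(S₀ − S)·θ_c, so V = 0.486 × 799 × (1680 − 20.0) × 4.12 / 2920 = 909.5 m³.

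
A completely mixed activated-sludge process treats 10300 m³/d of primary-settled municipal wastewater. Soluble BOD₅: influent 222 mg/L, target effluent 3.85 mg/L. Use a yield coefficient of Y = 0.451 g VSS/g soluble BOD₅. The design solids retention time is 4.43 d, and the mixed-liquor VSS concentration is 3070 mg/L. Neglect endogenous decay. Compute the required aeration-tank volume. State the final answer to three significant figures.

With k_d = 0 the design equation reduces to V = Y Q (S₀−S) θ_c / X = 0.451 × 10300 × (222 − 3.85) × 4.43 / 3070 = 1462 m³.

V ≈ 1460 m³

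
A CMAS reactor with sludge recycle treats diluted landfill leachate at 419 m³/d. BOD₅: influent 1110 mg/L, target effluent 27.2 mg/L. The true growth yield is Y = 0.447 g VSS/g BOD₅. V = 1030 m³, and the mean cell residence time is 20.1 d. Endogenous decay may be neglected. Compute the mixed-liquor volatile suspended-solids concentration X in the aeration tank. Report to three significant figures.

Without decay, X = Y Q (S₀−S) θ_c / V = 0.447 × 419 × (1110 − 27.2) × 20.1 / 1030 = 3958 mg/L.

X ≈ 3960 mg/L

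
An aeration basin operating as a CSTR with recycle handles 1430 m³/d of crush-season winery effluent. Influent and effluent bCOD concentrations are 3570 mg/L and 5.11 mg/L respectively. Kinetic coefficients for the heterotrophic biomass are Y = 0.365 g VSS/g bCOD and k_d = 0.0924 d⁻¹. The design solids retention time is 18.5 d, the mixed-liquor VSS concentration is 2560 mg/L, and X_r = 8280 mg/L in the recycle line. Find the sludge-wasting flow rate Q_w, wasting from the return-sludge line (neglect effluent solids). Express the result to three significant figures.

Rearranging the biomass balance for a CMAS with decay, V = Y·Q·ΔS·θ_c / [X·(1+k_d θ_c)] = 0.365 × 1430 × (3570 − 5.11) × 18.5 / [2560 × (1 + 0.0924 × 18.5)] = 3.44×10^7 / 6936 = 4963 m³.
θ_c = V·X/(Q_w·X_r) when wasting from the recycle, so Q_w = V·X/(θ_c·X_r) = 4963 × 2560 / (18.5 × 8280) = 82.94 m³/d.

Q_w ≈ 82.9 m³/d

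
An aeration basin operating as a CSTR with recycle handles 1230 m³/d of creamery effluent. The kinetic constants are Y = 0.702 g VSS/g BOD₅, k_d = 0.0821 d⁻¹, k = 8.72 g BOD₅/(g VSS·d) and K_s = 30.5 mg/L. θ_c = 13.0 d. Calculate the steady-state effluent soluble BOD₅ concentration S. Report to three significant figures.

Effluent substrate depends only on kinetics and SRT: S = K_s(1 + k_d θ_c) / [θ_c(Yk − k_d) − 1] = 30.5 × (1 + 0.0821 × 13.0) / [13.0 × (0.702 × 8.72 − 0.0821) − 1] = 63.05 / 77.51 = 0.8135 mg/L.

S ≈ 0.813 mg/L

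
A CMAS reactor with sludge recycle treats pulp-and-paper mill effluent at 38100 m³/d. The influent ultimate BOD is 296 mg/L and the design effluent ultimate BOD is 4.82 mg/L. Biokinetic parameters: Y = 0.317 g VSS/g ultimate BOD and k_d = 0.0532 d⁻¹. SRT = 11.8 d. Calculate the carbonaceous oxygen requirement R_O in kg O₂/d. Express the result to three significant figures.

Observed yield with endogenous decay: Y_obs = Y / (1 + k_d·θ_c) = 0.317 / (1 + 0.0532 × 11.8) = 0.317 / 1.628 = 0.1947 g VSS/g ultimate BOD.
ΔS = 296 − 4.82 = 291.2 mg/L, so the substrate removal rate is 38100 × 291.2/1000 = 11094 kg ultimate BOD/d.
Net sludge production P_X = 0.1947 × 11094 = 2161 kg VSS/d.
R_O = Q·ΔS − 1.42 P_X = 11094 − 3068 = 8026 kg O₂/d.

R_O ≈ 8030 kg O₂/d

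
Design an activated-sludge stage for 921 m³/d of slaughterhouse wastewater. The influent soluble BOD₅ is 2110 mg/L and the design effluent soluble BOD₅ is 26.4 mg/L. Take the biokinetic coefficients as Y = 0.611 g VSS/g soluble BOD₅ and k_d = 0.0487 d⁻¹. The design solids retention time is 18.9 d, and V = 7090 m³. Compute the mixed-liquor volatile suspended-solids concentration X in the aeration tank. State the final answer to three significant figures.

Solving the biomass balance for X: X = Y Q (S₀−S) θ_c / [V (1+k_d θ_c)] = 0.611 × 921 × (2110 − 26.4) × 18.9 / [7090 × (1 + 0.0487 × 18.9)] = 1628 mg/L.

X ≈ 1630 mg/L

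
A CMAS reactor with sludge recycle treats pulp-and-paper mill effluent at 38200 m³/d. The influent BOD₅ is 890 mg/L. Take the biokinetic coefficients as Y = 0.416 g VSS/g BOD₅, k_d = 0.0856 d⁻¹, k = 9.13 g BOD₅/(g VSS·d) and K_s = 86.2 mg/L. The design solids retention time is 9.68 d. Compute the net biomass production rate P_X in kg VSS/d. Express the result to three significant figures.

P_X ≈ 7700 kg VSS/d

Effluent substrate depends only on kinetics and SRT: S = K_s(1 + k_d θ_c) / [θ_c(Yk − k_d) − 1] = 86.2 × (1 + 0.0856 × 9.68) / [9.68 × (0.416 × 9.13 − 0.0856) − 1] = 157.6 / 34.94 = 4.512 mg/L.
Observed yield with endogenous decay: Y_obs = Y / (1 + k_d·θ_c) = 0.416 / (1 + 0.0856 × 9.68) = 0.416 / 1.829 = 0.2275 g VSS/g BOD₅.
Q·(S₀ − S) = 38200 × (890 − 4.51) × 10⁻³ = 33826 kg/d removed.
Biomass produced: P_X = Y_obs·Q·ΔS = 0.2275 × 33826 ≈ 7695 kg VSS/d.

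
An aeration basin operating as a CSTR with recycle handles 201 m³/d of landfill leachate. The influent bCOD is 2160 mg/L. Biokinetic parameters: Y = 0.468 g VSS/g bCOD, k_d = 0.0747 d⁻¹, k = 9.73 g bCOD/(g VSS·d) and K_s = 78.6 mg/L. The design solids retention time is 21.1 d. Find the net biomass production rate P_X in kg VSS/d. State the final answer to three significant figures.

P_X ≈ 78.8 kg VSS/d

Effluent substrate depends only on kinetics and SRT: S = K_s(1 + k_d θ_c) / [θ_c(Yk − k_d) − 1] = 78.6 × (1 + 0.0747 × 21.1) / [21.1 × (0.468 × 9.73 − 0.0747) − 1] = 202.5 / 93.51 = 2.166 mg/L.
The observed yield is Y_obs = Y/(1 + k_d·θ_c) = 0.468 / (1 + 0.0747 × 21.1) = 0.468 / 2.576 = 0.1817 g VSS per g bCOD removed.
Q·(S₀ − S) = 201 × (2160 − 2.17) × 10⁻³ = 433.7 kg/d removed.
So the net sludge growth is P_X = 0.1817 × 433.7 = 78.79 kg VSS/d.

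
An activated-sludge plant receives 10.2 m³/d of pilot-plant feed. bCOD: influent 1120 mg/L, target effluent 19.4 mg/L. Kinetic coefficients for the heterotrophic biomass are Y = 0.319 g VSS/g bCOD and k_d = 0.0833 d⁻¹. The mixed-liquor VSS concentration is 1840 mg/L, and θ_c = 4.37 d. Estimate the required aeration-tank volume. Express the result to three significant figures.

V ≈ 6.24 m³

From the SRT design equation V = Y Q (S₀−S) θ_c / [X (1 + k_d θ_c)] = 0.319 × 10.2 × (1120 − 19.4) × 4.37 / [1840 × (1 + 0.0833 × 4.37)] = 1.56×10^4 / 2510 = 6.235 m³.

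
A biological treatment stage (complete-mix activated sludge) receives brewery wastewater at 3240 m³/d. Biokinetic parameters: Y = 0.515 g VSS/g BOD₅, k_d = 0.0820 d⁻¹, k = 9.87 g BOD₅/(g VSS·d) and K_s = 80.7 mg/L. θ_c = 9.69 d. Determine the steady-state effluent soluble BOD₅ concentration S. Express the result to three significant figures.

S ≈ 3.05 mg/L

For a completely mixed reactor with recycle the Lawrence–McCarty relation gives S = K_s·(1 + k_d·θ_c) / [θ_c·(Y·k − k_d) − 1] = 80.7 × (1 + 0.0820 × 9.69) / [9.69 × (0.515 × 9.87 − 0.0820) − 1] = 144.8 / 47.46 = 3.051 mg/L.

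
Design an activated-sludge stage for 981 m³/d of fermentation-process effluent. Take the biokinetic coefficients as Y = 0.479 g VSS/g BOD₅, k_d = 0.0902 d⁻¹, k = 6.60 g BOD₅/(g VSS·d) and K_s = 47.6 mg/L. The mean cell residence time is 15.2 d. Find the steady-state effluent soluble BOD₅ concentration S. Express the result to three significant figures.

Effluent substrate depends only on kinetics and SRT: S = K_s(1 + k_d θ_c) / [θ_c(Yk − k_d) − 1] = 47.6 × (1 + 0.0902 × 15.2) / [15.2 × (0.479 × 6.60 − 0.0902) − 1] = 112.9 / 45.68 = 2.471 mg/L.

S ≈ 2.47 mg/L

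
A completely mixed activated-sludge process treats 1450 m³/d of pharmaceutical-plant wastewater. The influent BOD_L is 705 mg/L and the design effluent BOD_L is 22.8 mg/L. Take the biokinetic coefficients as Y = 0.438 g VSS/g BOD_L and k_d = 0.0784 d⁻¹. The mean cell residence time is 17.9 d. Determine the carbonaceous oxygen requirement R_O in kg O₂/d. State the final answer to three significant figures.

R_O ≈ 733 kg O₂/d

Y_obs = Y / (1 + k_d θ_c) = 0.438 / (1 + 0.0784 × 17.9) = 0.438 / 2.403 = 0.1822.
Mass of BOD_L removed per day: Q(S₀ − S) = 1450 × 682.2 g/m³ = 989.2 kg/d.
P_X = Y_obs·Q·(S₀ − S) = 0.1822 × 989.2 = 180.3 kg VSS/d.
R_O = Q·ΔS − 1.42 P_X = 989.2 − 256.0 = 733.2 kg O₂/d.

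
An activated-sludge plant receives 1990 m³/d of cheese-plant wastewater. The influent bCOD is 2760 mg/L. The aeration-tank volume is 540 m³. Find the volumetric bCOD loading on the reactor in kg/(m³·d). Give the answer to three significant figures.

L_v ≈ 10.2 kg bCOD/(m³·d)

Volumetric loading L_v = Q·S₀ / V = 1990 × 2760 g/m³ / 540.0 m³ = 10171 g/(m³·d) = 10.17 kg bCOD/(m³·d).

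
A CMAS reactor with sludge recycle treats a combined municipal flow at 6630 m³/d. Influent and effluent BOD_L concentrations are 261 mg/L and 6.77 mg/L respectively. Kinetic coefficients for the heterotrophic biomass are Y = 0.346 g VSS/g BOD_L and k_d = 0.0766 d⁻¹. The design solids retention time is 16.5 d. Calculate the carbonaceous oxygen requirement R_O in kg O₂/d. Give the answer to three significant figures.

Correct the yield for decay: Y_obs = Y/(1 + k_d θ_c) = 0.346 / (1 + 0.0766 × 16.5) = 0.346 / 2.264 = 0.1528.
ΔS = 261 − 6.77 = 254.2 mg/L, so the substrate removal rate is 6630 × 254.2/1000 = 1686 kg BOD_L/d.
Net sludge production P_X = 0.1528 × 1686 = 257.6 kg VSS/d.
Carbonaceous O₂ demand = substrate oxidised − cell-mass equivalent = 1686 − 1.42 × 257.6 = 1320 kg O₂/d.

R_O ≈ 1320 kg O₂/d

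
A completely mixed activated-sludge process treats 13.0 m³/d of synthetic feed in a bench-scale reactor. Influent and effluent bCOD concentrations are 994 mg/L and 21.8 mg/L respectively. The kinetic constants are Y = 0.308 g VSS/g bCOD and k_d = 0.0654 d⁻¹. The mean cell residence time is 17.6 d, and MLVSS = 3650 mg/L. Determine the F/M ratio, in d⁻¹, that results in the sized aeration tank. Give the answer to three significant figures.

F/M ≈ 0.406 d⁻¹

From the SRT design equation V = Y Q (S₀−S) θ_c / [X (1 + k_d θ_c)] = 0.308 × 13.0 × (994 − 21.8) × 17.6 / [3650 × (1 + 0.0654 × 17.6)] = 6.85×10^4 / 7851 = 8.726 m³.
Food-to-microorganism ratio F/M = Q S₀ / (V X) = 13.0 × 994 / (8.726 × 3650) = 0.4057 d⁻¹.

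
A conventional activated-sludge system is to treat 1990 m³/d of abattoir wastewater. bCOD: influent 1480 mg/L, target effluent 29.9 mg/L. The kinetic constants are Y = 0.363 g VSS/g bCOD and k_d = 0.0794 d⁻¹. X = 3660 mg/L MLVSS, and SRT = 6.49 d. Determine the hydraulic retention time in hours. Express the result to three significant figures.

From the SRT design equation V = Y Q (S₀−S) θ_c / [X (1 + k_d θ_c)] = 0.363 × 1990 × (1480 − 29.9) × 6.49 / [3660 × (1 + 0.0794 × 6.49)] = 6.8×10^6 / 5546 = 1226 m³.
HRT = V/Q = 1226 m³ / 1990 m³·d⁻¹ = 0.6160 d × 24 = 14.78 h.

τ ≈ 14.8 h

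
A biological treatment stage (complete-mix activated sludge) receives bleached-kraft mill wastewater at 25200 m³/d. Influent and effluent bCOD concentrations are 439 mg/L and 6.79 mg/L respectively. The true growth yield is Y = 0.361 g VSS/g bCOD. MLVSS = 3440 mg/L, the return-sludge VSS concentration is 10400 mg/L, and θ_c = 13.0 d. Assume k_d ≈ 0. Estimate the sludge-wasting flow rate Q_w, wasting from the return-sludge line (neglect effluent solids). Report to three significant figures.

Q_w ≈ 378 m³/d

V·X = Y·Q·ΔS·θ_c gives V = 0.361 × 25200 × (439 − 6.79) × 13.0 / 3440 = 14859 m³.
θ_c = V·X/(Q_w·X_r) when wasting from the recycle, so Q_w = V·X/(θ_c·X_r) = 14859 × 3440 / (13.0 × 10400) = 378.1 m³/d.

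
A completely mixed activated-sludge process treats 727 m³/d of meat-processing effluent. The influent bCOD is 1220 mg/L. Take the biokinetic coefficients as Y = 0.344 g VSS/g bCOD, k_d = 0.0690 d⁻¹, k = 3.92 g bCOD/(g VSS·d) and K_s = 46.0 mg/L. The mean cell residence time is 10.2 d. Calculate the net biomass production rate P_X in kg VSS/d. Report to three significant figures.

Effluent substrate depends only on kinetics and SRT: S = K_s(1 + k_d θ_c) / [θ_c(Yk − k_d) − 1] = 46.0 × (1 + 0.0690 × 10.2) / [10.2 × (0.344 × 3.92 − 0.0690) − 1] = 78.37 / 12.05 = 6.504 mg/L.
The observed yield is Y_obs = Y/(1 + k_d·θ_c) = 0.344 / (1 + 0.0690 × 10.2) = 0.344 / 1.704 = 0.2019 g VSS per g bCOD removed.
Mass of bCOD removed per day: Q(S₀ − S) = 727 × 1214 g/m³ = 882.2 kg/d.
Biomass produced: P_X = Y_obs·Q·ΔS = 0.2019 × 882.2 ≈ 178.1 kg VSS/d.

P_X ≈ 178 kg VSS/d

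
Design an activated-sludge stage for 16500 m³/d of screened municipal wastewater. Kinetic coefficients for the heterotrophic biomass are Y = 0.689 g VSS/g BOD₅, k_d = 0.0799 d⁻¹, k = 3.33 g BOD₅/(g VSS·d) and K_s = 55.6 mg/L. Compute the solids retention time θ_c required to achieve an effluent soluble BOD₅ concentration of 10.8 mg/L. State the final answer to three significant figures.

From 1/θ_c = Y·k·S/(K_s + S) − k_d: Y·k·S/(K_s+S) = 0.689 × 3.33 × 10.8 / (55.6 + 10.8) = 0.3732 d⁻¹.
1/θ_c = 0.3732 − 0.0799 = 0.2933 d⁻¹, so θ_c = 3.410 d.

θ_c ≈ 3.41 d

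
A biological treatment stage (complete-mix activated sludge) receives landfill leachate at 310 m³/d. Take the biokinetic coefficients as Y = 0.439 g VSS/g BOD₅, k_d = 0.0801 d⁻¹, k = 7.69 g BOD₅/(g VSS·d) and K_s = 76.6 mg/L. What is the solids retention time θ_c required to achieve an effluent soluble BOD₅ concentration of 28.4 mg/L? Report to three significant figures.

Specific growth rate at S = 28.4 mg/L: μ = YkS/(K_s+S) = 0.439·7.69·28.4/(76.6+28.4) = 0.9131 d⁻¹.
θ_c = 1/(μ − k_d) = 1/(0.9131 − 0.0801) = 1/0.8330 = 1.200 d.

θ_c ≈ 1.20 d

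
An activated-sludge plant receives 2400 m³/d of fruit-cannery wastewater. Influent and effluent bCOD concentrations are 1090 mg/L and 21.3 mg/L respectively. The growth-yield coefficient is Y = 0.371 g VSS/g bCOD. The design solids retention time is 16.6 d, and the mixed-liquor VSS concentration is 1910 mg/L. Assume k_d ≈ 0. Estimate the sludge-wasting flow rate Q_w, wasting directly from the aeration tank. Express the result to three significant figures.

Biomass mass balance (decay neglected): V·X = Y·Q·(S₀ − S)·θ_c, so V = 0.371 × 2400 × (1090 − 21.3) × 16.6 / 1910 = 8270 m³.
Wasting from the aeration tank: Q_w = V / θ_c = 8270 / 16.6 = 498.2 m³/d.

Q_w ≈ 498 m³/d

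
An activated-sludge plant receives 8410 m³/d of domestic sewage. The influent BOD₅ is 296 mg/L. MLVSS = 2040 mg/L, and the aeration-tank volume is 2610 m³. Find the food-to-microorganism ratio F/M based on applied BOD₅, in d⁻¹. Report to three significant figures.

F/M = applied load / biomass = Q·S₀/(V·X) = 8410 × 296 / (2610 × 2040) = 0.4675 d⁻¹.

F/M ≈ 0.468 d⁻¹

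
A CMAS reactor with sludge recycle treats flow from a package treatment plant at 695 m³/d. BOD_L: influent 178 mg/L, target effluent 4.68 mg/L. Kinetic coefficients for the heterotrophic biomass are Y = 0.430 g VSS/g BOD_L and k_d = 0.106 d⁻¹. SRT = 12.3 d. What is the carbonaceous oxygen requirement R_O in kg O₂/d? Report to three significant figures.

R_O ≈ 88.5 kg O₂/d

The observed yield is Y_obs = Y/(1 + k_d·θ_c) = 0.430 / (1 + 0.106 × 12.3) = 0.430 / 2.304 = 0.1866 g VSS per g BOD_L removed.
ΔS = 178 − 4.68 = 173.3 mg/L, so the substrate removal rate is 695 × 173.3/1000 = 120.5 kg BOD_L/d.
P_X = Y_obs·Q·(S₀ − S) = 0.1866 × 120.5 = 22.48 kg VSS/d.
R_O = Q·ΔS − 1.42 P_X = 120.5 − 31.93 = 88.53 kg O₂/d.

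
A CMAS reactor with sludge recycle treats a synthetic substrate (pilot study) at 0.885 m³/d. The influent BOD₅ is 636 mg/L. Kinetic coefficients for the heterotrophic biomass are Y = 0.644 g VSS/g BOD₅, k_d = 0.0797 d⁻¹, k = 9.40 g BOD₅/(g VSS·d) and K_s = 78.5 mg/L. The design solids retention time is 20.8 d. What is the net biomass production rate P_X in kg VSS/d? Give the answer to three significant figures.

P_X ≈ 0.136 kg VSS/d

From the Monod/SRT balance for a CMAS, S = K_s·(1+k_d θ_c)/[θ_c·(Y k − k_d) − 1] = 78.5 × (1 + 0.0797 × 20.8) / [20.8 × (0.644 × 9.40 − 0.0797) − 1] = 208.6 / 123.3 = 1.693 mg/L.
The observed yield is Y_obs = Y/(1 + k_d·θ_c) = 0.644 / (1 + 0.0797 × 20.8) = 0.644 / 2.658 = 0.2423 g VSS per g BOD₅ removed.
Substrate removed = Q·(S₀ − S) = 0.885 m³/d × (636 − 1.69) g/m³ = 5.61×10^2 g/d = 0.5614 kg/d.
Biomass produced: P_X = Y_obs·Q·ΔS = 0.2423 × 0.5614 ≈ 0.1360 kg VSS/d.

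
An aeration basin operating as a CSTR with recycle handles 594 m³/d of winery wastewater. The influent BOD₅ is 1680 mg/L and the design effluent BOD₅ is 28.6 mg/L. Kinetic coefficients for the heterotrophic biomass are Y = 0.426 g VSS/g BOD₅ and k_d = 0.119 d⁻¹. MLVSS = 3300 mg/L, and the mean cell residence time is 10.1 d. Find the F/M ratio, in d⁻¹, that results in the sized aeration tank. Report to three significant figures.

From the SRT design equation V = Y Q (S₀−S) θ_c / [X (1 + k_d θ_c)] = 0.426 × 594 × (1680 − 28.6) × 10.1 / [3300 × (1 + 0.119 × 10.1)] = 4.22×10^6 / 7266 = 580.8 m³.
Food-to-microorganism ratio F/M = Q S₀ / (V X) = 594 × 1680 / (580.8 × 3300) = 0.5206 d⁻¹.

F/M ≈ 0.521 d⁻¹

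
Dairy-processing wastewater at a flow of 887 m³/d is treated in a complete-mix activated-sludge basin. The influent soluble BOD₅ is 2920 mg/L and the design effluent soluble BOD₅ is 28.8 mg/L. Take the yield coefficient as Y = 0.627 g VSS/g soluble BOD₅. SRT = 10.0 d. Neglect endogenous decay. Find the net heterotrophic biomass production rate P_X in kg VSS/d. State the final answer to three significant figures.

With endogenous decay neglected, the observed yield equals the true yield: Y_obs = Y = 0.627 g VSS/g soluble BOD₅.
Q·(S₀ − S) = 887 × (2920 − 28.8) × 10⁻³ = 2564 kg/d removed.
Net biomass production P_X = Y_obs × Q·(S₀ − S) = 0.6270 × 2564 = 1608 kg VSS/d.

P_X ≈ 1610 kg VSS/d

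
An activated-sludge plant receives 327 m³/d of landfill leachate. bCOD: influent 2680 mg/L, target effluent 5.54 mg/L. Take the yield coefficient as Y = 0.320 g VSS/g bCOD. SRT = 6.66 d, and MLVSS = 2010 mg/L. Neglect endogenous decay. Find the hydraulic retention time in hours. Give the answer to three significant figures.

τ ≈ 68.1 h

V·X = Y·Q·ΔS·θ_c gives V = 0.320 × 327 × (2680 − 5.54) × 6.66 / 2010 = 927.3 m³.
τ = V/Q = 927.3/327 = 2.836 d, or 68.06 h.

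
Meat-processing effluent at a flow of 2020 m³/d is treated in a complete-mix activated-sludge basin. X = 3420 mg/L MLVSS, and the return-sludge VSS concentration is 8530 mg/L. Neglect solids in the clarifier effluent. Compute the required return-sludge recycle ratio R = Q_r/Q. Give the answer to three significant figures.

Solids balance on the clarifier gives (1+R)X = R·X_r, so R = X/(X_r − X) = 3420 / (8530 − 3420) = 0.6693.

R ≈ 0.669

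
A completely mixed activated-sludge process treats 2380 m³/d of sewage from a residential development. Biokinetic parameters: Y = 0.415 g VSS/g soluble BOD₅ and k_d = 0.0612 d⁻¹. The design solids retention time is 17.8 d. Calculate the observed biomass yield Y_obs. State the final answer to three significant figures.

Y_obs ≈ 0.199 g VSS/g soluble BOD₅

Y_obs = Y / (1 + k_d θ_c) = 0.415 / (1 + 0.0612 × 17.8) = 0.415 / 2.089 = 0.1986.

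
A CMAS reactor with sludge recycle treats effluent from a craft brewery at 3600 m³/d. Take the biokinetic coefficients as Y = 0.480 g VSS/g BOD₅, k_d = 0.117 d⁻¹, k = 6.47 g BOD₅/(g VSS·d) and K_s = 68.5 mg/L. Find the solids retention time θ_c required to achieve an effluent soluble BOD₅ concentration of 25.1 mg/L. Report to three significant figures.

Specific growth rate at S = 25.1 mg/L: μ = YkS/(K_s+S) = 0.480·6.47·25.1/(68.5+25.1) = 0.8328 d⁻¹.
Then 1/θ_c = μ − k_d = 0.8328 − 0.117 = 0.7158 d⁻¹, giving θ_c = 1.397 d.

θ_c ≈ 1.40 d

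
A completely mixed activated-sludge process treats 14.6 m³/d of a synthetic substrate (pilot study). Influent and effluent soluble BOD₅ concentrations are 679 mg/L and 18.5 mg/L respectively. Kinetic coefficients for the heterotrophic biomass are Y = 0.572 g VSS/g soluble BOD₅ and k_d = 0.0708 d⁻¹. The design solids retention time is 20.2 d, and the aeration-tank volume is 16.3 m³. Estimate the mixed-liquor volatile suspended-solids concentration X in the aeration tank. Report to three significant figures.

X ≈ 2810 mg/L

X = Y·Q·ΔS·θ_c / [V·(1 + k_d θ_c)] = 0.572 × 14.6 × (679 − 18.5) × 20.2 / [16.3 × (1 + 0.0708 × 20.2)] = 2813 mg/L.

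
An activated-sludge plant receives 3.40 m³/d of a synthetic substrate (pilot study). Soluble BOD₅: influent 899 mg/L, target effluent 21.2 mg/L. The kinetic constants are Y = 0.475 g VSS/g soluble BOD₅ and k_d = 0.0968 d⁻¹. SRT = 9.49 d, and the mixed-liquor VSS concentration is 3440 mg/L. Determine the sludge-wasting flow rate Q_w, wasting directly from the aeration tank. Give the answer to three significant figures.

Q_w ≈ 0.215 m³/d

Rearranging the biomass balance for a CMAS with decay, V = Y·Q·ΔS·θ_c / [X·(1+k_d θ_c)] = 0.475 × 3.40 × (899 − 21.2) × 9.49 / [3440 × (1 + 0.0968 × 9.49)] = 1.35×10^4 / 6600 = 2.038 m³.
Wasting from the aeration tank: Q_w = V / θ_c = 2.038 / 9.49 = 0.2148 m³/d.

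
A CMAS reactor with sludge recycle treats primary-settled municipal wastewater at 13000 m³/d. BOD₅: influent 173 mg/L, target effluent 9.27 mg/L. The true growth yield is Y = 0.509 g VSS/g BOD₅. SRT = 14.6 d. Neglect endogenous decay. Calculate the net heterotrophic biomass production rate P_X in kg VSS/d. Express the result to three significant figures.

With endogenous decay neglected, the observed yield equals the true yield: Y_obs = Y = 0.509 g VSS/g BOD₅.
ΔS = 173 − 9.27 = 163.7 mg/L, so the substrate removal rate is 13000 × 163.7/1000 = 2128 kg BOD₅/d.
So the net sludge growth is P_X = 0.5090 × 2128 = 1083 kg VSS/d.

P_X ≈ 1080 kg VSS/d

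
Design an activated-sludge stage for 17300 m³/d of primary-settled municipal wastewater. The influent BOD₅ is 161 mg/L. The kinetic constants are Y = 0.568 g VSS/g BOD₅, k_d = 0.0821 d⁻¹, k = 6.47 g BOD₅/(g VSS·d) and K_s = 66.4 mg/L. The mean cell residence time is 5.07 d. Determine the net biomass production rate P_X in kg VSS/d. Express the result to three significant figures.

Effluent substrate depends only on kinetics and SRT: S = K_s(1 + k_d θ_c) / [θ_c(Yk − k_d) − 1] = 66.4 × (1 + 0.0821 × 5.07) / [5.07 × (0.568 × 6.47 − 0.0821) − 1] = 94.04 / 17.22 = 5.462 mg/L.
Correct the yield for decay: Y_obs = Y/(1 + k_d θ_c) = 0.568 / (1 + 0.0821 × 5.07) = 0.568 / 1.416 = 0.4011.
Mass of BOD₅ removed per day: Q(S₀ − S) = 17300 × 155.5 g/m³ = 2691 kg/d.
P_X = Y_obs · Q(S₀ − S) = 0.4011 × 2691 = 1079 kg VSS/d.

P_X ≈ 1080 kg VSS/d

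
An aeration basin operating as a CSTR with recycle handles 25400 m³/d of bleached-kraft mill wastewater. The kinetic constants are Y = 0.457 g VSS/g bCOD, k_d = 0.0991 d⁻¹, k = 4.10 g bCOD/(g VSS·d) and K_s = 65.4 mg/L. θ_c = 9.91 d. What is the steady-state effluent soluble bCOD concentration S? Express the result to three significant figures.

Effluent substrate depends only on kinetics and SRT: S = K_s(1 + k_d θ_c) / [θ_c(Yk − k_d) − 1] = 65.4 × (1 + 0.0991 × 9.91) / [9.91 × (0.457 × 4.10 − 0.0991) − 1] = 129.6 / 16.59 = 7.815 mg/L.

S ≈ 7.82 mg/L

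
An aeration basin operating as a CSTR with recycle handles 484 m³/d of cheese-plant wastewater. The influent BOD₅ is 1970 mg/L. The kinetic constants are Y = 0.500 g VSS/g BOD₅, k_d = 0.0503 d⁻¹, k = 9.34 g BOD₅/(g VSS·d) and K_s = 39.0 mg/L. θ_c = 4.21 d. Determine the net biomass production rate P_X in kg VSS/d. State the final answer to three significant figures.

P_X ≈ 393 kg VSS/d

From the Monod/SRT balance for a CMAS, S = K_s·(1+k_d θ_c)/[θ_c·(Y k − k_d) − 1] = 39.0 × (1 + 0.0503 × 4.21) / [4.21 × (0.500 × 9.34 − 0.0503) − 1] = 47.26 / 18.45 = 2.562 mg/L.
The observed yield is Y_obs = Y/(1 + k_d·θ_c) = 0.500 / (1 + 0.0503 × 4.21) = 0.500 / 1.212 = 0.4126 g VSS per g BOD₅ removed.
Q·(S₀ − S) = 484 × (1970 − 2.56) × 10⁻³ = 952.2 kg/d removed.
So the net sludge growth is P_X = 0.4126 × 952.2 = 392.9 kg VSS/d.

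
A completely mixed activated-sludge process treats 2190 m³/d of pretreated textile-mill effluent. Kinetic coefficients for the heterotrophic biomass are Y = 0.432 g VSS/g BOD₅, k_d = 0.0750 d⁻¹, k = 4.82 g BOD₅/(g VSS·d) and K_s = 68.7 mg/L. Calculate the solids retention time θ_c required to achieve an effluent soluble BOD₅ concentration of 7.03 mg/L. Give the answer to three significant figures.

θ_c ≈ 8.45 d

Specific growth rate at S = 7.03 mg/L: μ = YkS/(K_s+S) = 0.432·4.82·7.03/(68.7+7.03) = 0.1933 d⁻¹.
θ_c = 1/(μ − k_d) = 1/(0.1933 − 0.0750) = 1/0.1183 = 8.454 d.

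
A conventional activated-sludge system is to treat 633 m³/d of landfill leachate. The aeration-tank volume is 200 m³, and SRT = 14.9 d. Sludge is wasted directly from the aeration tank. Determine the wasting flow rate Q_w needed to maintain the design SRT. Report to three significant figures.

With mixed-liquor wasting, θ_c = V/Q_w, so Q_w = V/θ_c = 200.0/14.9 = 13.42 m³/d.

Q_w ≈ 13.4 m³/d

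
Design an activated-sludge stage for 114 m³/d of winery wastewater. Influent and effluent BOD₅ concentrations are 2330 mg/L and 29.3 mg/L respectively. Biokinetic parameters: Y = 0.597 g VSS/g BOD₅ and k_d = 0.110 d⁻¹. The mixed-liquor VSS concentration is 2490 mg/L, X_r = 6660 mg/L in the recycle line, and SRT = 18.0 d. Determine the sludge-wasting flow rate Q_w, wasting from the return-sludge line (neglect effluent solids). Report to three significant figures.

Q_w ≈ 7.89 m³/d

Rearranging the biomass balance for a CMAS with decay, V = Y·Q·ΔS·θ_c / [X·(1+k_d θ_c)] = 0.597 × 114 × (2330 − 29.3) × 18.0 / [2490 × (1 + 0.110 × 18.0)] = 2.82×10^6 / 7420 = 379.8 m³.
θ_c = V·X/(Q_w·X_r) when wasting from the recycle, so Q_w = V·X/(θ_c·X_r) = 379.8 × 2490 / (18.0 × 6660) = 7.889 m³/d.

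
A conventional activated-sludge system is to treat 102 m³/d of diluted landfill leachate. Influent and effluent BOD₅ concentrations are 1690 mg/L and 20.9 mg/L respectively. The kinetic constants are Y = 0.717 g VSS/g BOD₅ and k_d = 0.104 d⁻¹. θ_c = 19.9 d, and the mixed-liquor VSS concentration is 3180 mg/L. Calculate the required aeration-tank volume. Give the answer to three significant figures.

V ≈ 249 m³

Steady-state biomass mass balance: V·X·(1 + k_d·θ_c) = Y·Q·(S₀ − S)·θ_c, so V = 0.717 × 102 × (1690 − 20.9) × 19.9 / [3180 × (1 + 0.104 × 19.9)] = 2.43×10^6 / 9761 = 248.9 m³.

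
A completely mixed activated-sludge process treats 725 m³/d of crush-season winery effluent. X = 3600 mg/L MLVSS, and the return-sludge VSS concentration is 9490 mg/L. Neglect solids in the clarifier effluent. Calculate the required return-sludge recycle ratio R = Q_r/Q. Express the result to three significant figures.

R = Q_r/Q = X/(X_r − X) = 3600 / (9490 − 3600) = 0.6112.

R ≈ 0.611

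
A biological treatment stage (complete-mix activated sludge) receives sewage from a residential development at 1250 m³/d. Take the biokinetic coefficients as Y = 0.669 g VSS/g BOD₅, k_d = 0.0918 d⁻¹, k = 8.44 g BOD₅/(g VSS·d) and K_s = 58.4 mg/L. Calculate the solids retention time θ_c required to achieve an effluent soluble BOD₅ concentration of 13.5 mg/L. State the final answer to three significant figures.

θ_c ≈ 1.03 d

At the target effluent, Y k S/(K_s+S) = 0.669×8.44×13.5/71.90 = 1.060 d⁻¹.
Then 1/θ_c = μ − k_d = 1.060 − 0.0918 = 0.9684 d⁻¹, giving θ_c = 1.033 d.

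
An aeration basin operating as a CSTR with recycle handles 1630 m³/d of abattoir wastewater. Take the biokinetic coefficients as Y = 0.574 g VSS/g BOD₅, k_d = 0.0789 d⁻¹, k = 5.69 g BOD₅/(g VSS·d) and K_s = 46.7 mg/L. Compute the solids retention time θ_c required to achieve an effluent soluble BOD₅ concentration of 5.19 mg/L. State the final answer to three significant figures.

From 1/θ_c = Y·k·S/(K_s + S) − k_d: Y·k·S/(K_s+S) = 0.574 × 5.69 × 5.19 / (46.7 + 5.19) = 0.3267 d⁻¹.
1/θ_c = 0.3267 − 0.0789 = 0.2478 d⁻¹, so θ_c = 4.036 d.

θ_c ≈ 4.04 d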